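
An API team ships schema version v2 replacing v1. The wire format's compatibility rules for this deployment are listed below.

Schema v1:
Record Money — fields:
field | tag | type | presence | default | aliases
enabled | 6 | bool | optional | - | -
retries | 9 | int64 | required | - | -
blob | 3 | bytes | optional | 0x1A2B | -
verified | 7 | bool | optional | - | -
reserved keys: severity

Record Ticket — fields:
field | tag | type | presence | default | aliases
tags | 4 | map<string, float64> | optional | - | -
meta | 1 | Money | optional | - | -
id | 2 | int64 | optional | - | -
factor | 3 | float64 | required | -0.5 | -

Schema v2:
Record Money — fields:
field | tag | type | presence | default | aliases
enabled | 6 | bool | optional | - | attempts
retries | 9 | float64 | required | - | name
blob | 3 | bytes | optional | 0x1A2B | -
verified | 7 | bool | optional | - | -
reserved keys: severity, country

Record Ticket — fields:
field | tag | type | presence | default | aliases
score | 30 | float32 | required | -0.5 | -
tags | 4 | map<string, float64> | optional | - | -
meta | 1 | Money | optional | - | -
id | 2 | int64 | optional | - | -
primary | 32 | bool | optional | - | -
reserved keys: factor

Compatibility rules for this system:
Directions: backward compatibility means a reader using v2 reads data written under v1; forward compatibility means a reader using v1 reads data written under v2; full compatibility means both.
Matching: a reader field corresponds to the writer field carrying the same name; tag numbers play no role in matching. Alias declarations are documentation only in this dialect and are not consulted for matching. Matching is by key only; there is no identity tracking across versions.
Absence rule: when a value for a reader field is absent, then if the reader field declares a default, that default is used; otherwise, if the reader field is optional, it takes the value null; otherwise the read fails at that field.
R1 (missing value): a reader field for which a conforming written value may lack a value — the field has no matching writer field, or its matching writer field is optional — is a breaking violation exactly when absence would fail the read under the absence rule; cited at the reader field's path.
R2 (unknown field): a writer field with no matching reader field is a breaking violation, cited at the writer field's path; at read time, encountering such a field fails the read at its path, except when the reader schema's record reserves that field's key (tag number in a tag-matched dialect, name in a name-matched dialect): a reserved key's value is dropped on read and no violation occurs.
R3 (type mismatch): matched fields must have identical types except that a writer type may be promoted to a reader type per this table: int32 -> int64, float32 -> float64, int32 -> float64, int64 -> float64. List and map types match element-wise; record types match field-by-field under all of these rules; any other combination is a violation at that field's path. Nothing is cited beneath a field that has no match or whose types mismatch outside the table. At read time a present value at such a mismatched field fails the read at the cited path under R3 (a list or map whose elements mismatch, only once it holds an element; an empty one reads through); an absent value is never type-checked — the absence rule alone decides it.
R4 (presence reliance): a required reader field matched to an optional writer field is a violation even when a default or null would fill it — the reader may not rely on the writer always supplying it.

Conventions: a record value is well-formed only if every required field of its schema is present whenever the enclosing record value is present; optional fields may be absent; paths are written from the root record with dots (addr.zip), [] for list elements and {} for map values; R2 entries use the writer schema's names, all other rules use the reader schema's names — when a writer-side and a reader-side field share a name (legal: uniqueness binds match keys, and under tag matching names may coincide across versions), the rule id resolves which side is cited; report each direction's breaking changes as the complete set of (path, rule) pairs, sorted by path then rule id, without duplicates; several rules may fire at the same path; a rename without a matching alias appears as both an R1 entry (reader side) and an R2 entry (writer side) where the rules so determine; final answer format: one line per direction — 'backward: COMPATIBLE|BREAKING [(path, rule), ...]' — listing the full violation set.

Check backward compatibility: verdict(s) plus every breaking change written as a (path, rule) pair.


in Ticket below, arrows point writer -> reader
backward analysis of Ticket with v2 as reader and v1 as writer:
  score has no writer counterpart
  map<string, float64> -> map<string, float64>, writer optional: tags aligns to tags
  Money -> Money, writer optional: meta aligns to meta
  int64 -> int64, writer optional: id aligns to id
  primary has no writer counterpart
  leftover writer field: factor
  bool -> bool, writer optional: meta.enabled aligns to meta.enabled
  int64 -> float64, writer required: meta.retries aligns to meta.retries
  bytes -> bytes, writer optional: meta.blob aligns to meta.blob
  bool -> bool, writer optional: meta.verified aligns to meta.verified
  => backward verdict for Ticket: COMPATIBLE, no violations
checking off the Ticket differences that do not matter here:
  removed field factor from record Ticket (its key "factor" joins the reserved list) -> fires no rule on Ticket, leaving the asked answer as it is
  added field score to record Ticket: required float32, tag 30, default -0.5 (in v2 it sits immediately before tags) -> fires only in the forward direction of Ticket, which is not asked here
  field retries in record Money: type int64 changed to float64 -> fires only in the forward direction of Ticket, which is not asked here
  added field primary to record Ticket: optional bool, tag 32 (in v2 it sits last) -> fires only in the forward direction of Ticket, which is not asked here

backward: COMPATIBLE []


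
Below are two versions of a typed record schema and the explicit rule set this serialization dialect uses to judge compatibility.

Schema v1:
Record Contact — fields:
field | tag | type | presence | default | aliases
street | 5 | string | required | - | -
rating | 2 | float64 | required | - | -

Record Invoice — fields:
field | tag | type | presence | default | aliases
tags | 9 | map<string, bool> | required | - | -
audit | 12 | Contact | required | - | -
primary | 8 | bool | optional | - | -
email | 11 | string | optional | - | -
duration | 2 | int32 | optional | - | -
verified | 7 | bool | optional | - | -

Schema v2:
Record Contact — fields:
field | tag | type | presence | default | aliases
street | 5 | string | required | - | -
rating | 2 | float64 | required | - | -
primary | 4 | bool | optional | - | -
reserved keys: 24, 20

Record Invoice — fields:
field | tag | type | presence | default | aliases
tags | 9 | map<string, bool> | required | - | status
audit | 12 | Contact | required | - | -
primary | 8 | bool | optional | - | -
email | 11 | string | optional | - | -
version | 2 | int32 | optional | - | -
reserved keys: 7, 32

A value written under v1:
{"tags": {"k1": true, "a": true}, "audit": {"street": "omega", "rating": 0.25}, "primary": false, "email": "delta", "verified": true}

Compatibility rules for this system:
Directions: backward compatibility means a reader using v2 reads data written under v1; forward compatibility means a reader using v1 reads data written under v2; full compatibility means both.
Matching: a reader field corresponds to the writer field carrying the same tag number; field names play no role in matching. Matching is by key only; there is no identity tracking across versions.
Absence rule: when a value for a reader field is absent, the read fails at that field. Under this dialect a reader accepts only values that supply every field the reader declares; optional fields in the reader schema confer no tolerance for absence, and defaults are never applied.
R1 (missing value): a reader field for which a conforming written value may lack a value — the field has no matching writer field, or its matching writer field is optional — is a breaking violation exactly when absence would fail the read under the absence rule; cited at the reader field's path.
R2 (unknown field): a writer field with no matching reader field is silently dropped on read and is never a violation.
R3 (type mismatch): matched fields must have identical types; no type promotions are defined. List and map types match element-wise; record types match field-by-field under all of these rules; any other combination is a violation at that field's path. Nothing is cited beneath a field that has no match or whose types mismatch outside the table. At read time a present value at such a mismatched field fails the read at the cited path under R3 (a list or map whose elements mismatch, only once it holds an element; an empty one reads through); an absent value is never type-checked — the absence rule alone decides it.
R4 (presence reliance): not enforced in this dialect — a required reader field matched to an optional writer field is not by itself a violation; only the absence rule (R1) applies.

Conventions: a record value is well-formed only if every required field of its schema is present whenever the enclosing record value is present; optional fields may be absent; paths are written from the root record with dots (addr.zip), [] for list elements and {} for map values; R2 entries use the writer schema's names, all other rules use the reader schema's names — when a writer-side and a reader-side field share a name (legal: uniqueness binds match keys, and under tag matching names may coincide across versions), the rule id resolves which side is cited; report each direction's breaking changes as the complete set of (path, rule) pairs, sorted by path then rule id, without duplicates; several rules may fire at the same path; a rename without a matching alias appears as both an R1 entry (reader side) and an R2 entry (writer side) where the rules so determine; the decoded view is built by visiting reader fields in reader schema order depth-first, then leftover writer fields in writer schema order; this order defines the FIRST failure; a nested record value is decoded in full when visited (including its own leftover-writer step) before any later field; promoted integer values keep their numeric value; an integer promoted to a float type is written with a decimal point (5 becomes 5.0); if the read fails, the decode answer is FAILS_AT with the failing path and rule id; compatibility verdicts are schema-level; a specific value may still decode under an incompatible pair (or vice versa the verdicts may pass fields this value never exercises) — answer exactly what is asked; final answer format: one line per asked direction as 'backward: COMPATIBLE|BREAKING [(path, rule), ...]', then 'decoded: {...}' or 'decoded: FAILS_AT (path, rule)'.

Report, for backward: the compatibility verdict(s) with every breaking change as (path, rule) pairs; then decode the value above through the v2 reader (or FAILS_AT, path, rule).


backward: BREAKING [(audit.primary, R1), (email, R1), (primary, R1), (version, R1)]; decoded: FAILS_AT (audit.primary, R1)

in Invoice below, arrows point writer -> reader
checking backward for Invoice: reader v2 against writer v1:
  writer required, map<string, bool> -> map<string, bool>: reader tags maps from writer tags
  writer required, Contact -> Contact: reader audit maps from writer audit
  writer optional, bool -> bool: reader primary maps from writer primary
  writer optional, string -> string: reader email maps from writer email
  writer optional, int32 -> int32: reader version maps from writer duration
  verified (writer side), unknown to reader
  writer required, string -> string: reader audit.street maps from writer audit.street
  writer required, float64 -> float64: reader audit.rating maps from writer audit.rating
  audit.primary: no writer-side match
  breaking: (audit.primary, R1)
  breaking: (email, R1)
  breaking: (primary, R1)
  breaking: (version, R1)
  backward on Invoice therefore BREAKING (4)
decode walk for Invoice under reader schema v2:
  tags := {"k1": true, "a": true}
  audit.street := "omega"
  audit.rating := 0.25
  read fails at audit.primary under R1 (no fill)
  => FAILS_AT (audit.primary, R1)


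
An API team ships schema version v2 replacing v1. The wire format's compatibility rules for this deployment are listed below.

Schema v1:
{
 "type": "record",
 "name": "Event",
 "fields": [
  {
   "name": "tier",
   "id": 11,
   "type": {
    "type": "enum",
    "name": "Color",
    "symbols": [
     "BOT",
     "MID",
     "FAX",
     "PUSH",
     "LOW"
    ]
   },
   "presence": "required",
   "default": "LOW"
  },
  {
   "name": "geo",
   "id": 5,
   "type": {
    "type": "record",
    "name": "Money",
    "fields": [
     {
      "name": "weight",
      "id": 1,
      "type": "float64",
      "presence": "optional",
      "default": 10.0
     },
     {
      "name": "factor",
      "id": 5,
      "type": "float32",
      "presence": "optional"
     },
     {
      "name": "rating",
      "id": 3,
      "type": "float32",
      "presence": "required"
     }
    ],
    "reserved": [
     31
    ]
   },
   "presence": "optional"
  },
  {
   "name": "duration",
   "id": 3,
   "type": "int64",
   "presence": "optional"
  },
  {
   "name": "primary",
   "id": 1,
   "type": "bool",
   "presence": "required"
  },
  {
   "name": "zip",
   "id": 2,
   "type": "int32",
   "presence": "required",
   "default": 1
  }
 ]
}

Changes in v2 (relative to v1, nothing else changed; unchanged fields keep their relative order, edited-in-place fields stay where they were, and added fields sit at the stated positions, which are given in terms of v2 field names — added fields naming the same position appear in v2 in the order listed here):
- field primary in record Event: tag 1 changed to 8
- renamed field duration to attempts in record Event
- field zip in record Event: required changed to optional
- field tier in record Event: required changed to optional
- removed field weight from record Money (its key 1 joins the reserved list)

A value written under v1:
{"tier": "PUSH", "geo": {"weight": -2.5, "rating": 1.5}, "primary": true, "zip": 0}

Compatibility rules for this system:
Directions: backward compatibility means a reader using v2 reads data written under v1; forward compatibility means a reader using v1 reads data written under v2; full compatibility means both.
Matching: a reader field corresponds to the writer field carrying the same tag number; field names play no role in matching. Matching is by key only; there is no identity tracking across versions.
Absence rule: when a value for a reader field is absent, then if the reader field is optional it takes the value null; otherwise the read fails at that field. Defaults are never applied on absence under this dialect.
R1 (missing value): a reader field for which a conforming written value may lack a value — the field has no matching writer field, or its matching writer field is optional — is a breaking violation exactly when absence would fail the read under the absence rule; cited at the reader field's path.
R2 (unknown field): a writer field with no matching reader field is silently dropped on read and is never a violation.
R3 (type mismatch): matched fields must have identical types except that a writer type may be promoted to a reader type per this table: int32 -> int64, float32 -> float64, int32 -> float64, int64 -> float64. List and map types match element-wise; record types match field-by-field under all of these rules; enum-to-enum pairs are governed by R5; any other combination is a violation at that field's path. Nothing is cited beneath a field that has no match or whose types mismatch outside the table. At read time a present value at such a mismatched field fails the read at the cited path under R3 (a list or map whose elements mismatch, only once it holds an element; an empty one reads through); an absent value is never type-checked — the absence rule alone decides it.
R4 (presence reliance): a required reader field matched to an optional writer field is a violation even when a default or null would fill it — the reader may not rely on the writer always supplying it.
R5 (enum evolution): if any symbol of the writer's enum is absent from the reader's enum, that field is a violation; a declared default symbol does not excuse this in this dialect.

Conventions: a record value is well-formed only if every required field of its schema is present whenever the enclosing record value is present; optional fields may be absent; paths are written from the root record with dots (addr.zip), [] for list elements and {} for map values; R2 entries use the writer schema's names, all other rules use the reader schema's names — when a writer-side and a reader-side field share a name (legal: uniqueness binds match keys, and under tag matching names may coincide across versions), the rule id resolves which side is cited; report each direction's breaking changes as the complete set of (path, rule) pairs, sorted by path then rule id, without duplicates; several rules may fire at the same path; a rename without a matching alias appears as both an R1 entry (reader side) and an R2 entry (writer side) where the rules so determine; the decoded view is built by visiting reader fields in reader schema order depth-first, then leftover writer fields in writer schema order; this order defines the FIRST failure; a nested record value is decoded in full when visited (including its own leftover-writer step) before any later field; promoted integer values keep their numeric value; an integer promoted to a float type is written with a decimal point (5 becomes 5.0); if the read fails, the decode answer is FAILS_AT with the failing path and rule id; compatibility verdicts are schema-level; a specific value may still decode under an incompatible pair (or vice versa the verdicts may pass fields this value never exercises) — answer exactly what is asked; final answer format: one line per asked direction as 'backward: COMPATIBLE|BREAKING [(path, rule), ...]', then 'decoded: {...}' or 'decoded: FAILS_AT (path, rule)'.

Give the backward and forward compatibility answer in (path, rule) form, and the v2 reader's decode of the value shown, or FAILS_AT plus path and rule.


backward: BREAKING [(primary, R1)]; forward: BREAKING [(primary, R1), (tier, R1), (tier, R4), (zip, R1), (zip, R4)]; decoded: FAILS_AT (primary, R1)

each type pair in Event: writer, then reader
backward pass over Event, reader schema v2, writer schema v1:
  tier <- tier (Color -> Color, writer required)
  geo <- geo (Money -> Money, writer optional)
  attempts <- duration (int64 -> int64, writer optional)
  primary: no writer-side match
  zip <- zip (int32 -> int32, writer required)
  leftover writer field: primary
  geo.factor <- geo.factor (float32 -> float32, writer optional)
  geo.rating <- geo.rating (float32 -> float32, writer required)
  leftover writer field: geo.weight
  violation R1 at primary
  => backward verdict for Event: BREAKING, 1 violation(s)
forward pass over Event, reader schema v1, writer schema v2:
  tier <- tier (Color -> Color, writer optional)
  geo <- geo (Money -> Money, writer optional)
  duration <- attempts (int64 -> int64, writer optional)
  primary: no writer-side match
  zip <- zip (int32 -> int32, writer optional)
  leftover writer field: primary
  geo.weight: no writer-side match
  geo.factor <- geo.factor (float32 -> float32, writer optional)
  geo.rating <- geo.rating (float32 -> float32, writer required)
  violation R1 at primary
  violation R1 at tier
  violation R4 at tier
  violation R1 at zip
  violation R4 at zip
  => forward verdict for Event: BREAKING, 5 violation(s)
decode walk for Event under reader schema v2:
  tier := "PUSH"
  geo.factor := null (absent, optional -> null)
  geo.rating := 1.5
  writer geo.weight: unknown -> dropped
  attempts := null (absent, optional -> null)
  read fails at primary under R1 (no fill)
  => FAILS_AT (primary, R1)


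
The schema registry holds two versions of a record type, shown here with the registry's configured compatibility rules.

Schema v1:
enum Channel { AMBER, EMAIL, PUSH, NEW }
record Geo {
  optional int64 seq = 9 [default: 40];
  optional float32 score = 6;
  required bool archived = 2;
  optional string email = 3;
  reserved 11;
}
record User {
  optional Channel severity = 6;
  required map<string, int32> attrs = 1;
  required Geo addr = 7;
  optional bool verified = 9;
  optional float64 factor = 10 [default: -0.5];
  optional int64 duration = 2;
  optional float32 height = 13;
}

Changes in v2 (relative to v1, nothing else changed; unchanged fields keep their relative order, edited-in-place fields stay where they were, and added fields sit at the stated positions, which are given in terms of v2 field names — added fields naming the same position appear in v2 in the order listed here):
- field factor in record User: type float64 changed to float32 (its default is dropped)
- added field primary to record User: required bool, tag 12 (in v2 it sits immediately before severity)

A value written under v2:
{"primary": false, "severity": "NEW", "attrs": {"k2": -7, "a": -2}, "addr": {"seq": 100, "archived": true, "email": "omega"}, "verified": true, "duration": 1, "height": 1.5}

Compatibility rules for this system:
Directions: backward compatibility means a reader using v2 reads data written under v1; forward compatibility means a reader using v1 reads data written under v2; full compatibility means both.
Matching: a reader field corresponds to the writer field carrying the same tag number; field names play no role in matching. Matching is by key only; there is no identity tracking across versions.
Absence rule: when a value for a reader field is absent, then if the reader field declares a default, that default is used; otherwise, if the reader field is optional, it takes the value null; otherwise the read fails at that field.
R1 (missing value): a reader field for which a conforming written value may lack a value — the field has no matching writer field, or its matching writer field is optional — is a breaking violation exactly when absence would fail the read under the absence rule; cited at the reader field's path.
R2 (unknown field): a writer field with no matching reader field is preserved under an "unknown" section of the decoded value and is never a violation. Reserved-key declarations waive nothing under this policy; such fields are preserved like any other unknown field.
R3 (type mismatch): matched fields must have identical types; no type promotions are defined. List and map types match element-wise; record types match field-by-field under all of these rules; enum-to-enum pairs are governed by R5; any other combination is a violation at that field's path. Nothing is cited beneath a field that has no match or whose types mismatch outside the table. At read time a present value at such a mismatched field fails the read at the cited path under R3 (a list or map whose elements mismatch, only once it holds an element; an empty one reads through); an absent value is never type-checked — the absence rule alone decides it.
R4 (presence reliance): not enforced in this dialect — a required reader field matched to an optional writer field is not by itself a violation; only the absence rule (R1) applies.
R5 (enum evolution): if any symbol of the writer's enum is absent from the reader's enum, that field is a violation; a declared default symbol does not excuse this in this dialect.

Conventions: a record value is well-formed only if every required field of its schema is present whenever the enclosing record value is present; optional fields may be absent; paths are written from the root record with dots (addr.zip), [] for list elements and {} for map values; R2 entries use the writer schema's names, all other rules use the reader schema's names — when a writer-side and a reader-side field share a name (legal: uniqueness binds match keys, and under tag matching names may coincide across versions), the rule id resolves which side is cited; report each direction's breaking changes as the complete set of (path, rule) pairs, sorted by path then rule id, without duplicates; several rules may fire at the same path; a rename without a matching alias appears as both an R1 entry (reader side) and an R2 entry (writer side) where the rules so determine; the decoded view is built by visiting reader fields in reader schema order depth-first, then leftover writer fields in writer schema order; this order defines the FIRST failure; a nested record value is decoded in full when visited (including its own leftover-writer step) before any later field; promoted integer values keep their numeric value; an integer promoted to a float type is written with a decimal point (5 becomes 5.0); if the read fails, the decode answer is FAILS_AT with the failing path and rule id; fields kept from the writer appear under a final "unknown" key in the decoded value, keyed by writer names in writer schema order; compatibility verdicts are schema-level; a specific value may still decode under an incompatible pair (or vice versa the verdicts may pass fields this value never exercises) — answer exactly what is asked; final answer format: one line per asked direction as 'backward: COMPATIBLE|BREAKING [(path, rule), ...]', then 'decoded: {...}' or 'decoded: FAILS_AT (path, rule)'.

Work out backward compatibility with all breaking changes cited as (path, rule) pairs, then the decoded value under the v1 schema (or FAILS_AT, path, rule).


backward: BREAKING [(factor, R3), (primary, R1)]; decoded: {"severity": "NEW", "attrs": {"k2": -7, "a": -2}, "addr": {"seq": 100, "score": null, "archived": true, "email": "omega"}, "verified": true, "factor": -0.5, "duration": 1, "height": 1.5, "unknown": {"primary": false}}

in User below, arrows point writer -> reader
backward for User (reader v2, writer v1):
  no writer field matches reader primary
  severity: paired with writer severity (Channel -> Channel; writer optional)
  attrs: paired with writer attrs (map<string, int32> -> map<string, int32>; writer required)
  addr: paired with writer addr (Geo -> Geo; writer required)
  verified: paired with writer verified (bool -> bool; writer optional)
  factor: paired with writer factor (float64 -> float32; writer optional)
  duration: paired with writer duration (int64 -> int64; writer optional)
  height: paired with writer height (float32 -> float32; writer optional)
  addr.seq: paired with writer addr.seq (int64 -> int64; writer optional)
  addr.score: paired with writer addr.score (float32 -> float32; writer optional)
  addr.archived: paired with writer addr.archived (bool -> bool; writer required)
  addr.email: paired with writer addr.email (string -> string; writer optional)
  breaking: (factor, R3)
  breaking: (primary, R1)
  => 2 violation(s): backward is BREAKING for User
decoding the User value with the v1 reader:
  severity := "NEW"
  attrs := {"k2": -7, "a": -2}
  addr.seq := 100
  addr.score := null (absent, optional -> null)
  addr.archived := true
  addr.email := "omega"
  verified := true
  factor := -0.5 (absent -> default)
  duration := 1
  height := 1.5
  writer primary: kept under "unknown"
  => decoded: {"severity": "NEW", "attrs": {"k2": -7, "a": -2}, "addr": {"seq": 100, "score": null, "archived": true, "email": "omega"}, "verified": true, "factor": -0.5, "duration": 1, "height": 1.5, "unknown": {"primary": false}}


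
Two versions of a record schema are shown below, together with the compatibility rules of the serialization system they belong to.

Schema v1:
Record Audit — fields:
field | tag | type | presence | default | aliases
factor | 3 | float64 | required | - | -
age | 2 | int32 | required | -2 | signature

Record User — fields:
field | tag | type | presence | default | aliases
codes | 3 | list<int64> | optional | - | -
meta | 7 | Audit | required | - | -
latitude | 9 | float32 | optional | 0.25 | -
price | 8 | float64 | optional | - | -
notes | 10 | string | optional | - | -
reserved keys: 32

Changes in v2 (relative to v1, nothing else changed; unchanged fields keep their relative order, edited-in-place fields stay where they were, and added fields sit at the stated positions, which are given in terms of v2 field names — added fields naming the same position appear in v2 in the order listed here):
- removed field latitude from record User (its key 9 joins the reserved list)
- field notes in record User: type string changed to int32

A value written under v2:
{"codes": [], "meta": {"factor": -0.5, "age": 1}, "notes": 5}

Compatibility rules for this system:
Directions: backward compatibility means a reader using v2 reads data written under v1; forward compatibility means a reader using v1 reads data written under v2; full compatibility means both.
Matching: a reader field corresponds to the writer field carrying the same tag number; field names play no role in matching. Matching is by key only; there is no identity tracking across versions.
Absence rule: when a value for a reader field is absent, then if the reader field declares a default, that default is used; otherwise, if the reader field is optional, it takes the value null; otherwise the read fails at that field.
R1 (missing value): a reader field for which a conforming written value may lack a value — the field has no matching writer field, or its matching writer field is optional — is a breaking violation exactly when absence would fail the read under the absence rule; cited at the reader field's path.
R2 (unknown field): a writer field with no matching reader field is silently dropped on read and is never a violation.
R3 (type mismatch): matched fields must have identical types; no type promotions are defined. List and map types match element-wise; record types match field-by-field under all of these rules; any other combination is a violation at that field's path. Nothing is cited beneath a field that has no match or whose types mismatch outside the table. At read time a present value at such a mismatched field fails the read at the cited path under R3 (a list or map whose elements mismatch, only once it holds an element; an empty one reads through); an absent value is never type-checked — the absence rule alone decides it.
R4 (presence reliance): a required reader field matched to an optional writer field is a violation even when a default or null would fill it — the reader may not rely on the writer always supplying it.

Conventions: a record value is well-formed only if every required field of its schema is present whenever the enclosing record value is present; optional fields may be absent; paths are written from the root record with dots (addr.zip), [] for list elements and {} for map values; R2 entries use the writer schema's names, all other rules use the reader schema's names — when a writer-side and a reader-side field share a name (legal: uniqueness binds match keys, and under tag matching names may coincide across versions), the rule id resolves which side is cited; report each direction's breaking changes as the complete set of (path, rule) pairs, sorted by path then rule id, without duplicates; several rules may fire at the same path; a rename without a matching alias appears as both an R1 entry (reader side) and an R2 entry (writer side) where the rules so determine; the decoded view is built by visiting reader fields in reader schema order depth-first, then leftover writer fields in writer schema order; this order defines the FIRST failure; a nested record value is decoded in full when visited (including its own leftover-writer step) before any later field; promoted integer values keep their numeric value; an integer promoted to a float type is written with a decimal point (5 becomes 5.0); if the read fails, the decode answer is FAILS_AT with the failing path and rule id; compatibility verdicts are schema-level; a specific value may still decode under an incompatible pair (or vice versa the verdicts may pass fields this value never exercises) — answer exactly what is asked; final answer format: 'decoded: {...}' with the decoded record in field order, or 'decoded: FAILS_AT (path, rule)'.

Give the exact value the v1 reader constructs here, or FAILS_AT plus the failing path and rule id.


in User below, arrows point writer -> reader
decode walk for User under reader schema v1:
  codes := []
  meta.factor := -0.5
  meta.age := 1
  latitude := 0.25 (absent -> default)
  price := null (absent, optional -> null)
  read fails at notes under R3
  => FAILS_AT (notes, R3)
checking off the User differences that do not matter here:
  removed field latitude from record User (its key 9 joins the reserved list) -> fires no rule on User under this dialect and leaves the result unchanged

decoded: FAILS_AT (notes, R3)


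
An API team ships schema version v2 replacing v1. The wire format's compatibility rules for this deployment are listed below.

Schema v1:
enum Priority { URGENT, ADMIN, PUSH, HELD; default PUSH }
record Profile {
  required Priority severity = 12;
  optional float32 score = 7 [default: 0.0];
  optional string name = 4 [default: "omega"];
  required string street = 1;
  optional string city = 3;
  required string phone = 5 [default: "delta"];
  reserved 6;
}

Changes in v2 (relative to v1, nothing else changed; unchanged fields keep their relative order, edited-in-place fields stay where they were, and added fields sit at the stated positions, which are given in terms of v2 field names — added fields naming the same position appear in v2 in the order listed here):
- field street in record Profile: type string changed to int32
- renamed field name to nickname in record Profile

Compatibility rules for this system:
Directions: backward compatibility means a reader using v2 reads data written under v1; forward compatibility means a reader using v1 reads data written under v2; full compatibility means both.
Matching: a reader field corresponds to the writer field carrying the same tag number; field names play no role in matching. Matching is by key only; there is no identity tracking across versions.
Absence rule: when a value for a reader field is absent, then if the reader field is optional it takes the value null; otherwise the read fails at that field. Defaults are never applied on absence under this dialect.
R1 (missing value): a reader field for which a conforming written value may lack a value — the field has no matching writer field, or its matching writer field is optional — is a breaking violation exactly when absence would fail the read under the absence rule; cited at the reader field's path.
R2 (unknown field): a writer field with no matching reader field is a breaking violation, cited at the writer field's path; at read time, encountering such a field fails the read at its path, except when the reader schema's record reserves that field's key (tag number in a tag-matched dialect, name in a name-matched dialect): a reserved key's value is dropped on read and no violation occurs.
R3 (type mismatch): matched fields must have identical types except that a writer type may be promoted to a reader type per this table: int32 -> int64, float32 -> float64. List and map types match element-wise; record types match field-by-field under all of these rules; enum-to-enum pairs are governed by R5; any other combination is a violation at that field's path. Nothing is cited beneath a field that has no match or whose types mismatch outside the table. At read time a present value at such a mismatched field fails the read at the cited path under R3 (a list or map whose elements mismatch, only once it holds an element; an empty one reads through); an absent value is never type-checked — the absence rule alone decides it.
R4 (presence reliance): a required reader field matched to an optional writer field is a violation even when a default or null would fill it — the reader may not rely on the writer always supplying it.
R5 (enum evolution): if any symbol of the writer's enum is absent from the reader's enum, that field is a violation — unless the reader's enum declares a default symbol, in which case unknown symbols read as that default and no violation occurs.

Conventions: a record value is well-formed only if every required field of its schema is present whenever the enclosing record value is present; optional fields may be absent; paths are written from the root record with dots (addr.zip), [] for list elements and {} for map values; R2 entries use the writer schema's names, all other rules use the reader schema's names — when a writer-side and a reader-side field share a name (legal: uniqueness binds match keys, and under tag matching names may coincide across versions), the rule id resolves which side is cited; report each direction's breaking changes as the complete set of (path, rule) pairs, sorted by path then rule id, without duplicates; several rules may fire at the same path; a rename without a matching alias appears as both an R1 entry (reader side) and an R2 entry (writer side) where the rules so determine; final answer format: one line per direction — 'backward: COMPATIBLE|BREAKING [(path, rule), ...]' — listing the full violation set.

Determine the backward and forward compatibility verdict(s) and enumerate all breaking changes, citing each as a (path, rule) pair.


arrows below run writer -> reader for Profile
backward for Profile (reader v2, writer v1):
  severity: Priority -> Priority, writer required; from severity
  score: float32 -> float32, writer optional; from score
  nickname: string -> string, writer optional; from name
  street: string -> int32, writer required; from street
  city: string -> string, writer optional; from city
  phone: string -> string, writer required; from phone
  rule R3 violated at street
  => 1 violation(s): backward is BREAKING for Profile
forward for Profile (reader v1, writer v2):
  severity: Priority -> Priority, writer required; from severity
  score: float32 -> float32, writer optional; from score
  name: string -> string, writer optional; from nickname
  street: int32 -> string, writer required; from street
  city: string -> string, writer optional; from city
  phone: string -> string, writer required; from phone
  rule R3 violated at street
  => 1 violation(s): forward is BREAKING for Profile

backward: BREAKING [(street, R3)]; forward: BREAKING [(street, R3)]


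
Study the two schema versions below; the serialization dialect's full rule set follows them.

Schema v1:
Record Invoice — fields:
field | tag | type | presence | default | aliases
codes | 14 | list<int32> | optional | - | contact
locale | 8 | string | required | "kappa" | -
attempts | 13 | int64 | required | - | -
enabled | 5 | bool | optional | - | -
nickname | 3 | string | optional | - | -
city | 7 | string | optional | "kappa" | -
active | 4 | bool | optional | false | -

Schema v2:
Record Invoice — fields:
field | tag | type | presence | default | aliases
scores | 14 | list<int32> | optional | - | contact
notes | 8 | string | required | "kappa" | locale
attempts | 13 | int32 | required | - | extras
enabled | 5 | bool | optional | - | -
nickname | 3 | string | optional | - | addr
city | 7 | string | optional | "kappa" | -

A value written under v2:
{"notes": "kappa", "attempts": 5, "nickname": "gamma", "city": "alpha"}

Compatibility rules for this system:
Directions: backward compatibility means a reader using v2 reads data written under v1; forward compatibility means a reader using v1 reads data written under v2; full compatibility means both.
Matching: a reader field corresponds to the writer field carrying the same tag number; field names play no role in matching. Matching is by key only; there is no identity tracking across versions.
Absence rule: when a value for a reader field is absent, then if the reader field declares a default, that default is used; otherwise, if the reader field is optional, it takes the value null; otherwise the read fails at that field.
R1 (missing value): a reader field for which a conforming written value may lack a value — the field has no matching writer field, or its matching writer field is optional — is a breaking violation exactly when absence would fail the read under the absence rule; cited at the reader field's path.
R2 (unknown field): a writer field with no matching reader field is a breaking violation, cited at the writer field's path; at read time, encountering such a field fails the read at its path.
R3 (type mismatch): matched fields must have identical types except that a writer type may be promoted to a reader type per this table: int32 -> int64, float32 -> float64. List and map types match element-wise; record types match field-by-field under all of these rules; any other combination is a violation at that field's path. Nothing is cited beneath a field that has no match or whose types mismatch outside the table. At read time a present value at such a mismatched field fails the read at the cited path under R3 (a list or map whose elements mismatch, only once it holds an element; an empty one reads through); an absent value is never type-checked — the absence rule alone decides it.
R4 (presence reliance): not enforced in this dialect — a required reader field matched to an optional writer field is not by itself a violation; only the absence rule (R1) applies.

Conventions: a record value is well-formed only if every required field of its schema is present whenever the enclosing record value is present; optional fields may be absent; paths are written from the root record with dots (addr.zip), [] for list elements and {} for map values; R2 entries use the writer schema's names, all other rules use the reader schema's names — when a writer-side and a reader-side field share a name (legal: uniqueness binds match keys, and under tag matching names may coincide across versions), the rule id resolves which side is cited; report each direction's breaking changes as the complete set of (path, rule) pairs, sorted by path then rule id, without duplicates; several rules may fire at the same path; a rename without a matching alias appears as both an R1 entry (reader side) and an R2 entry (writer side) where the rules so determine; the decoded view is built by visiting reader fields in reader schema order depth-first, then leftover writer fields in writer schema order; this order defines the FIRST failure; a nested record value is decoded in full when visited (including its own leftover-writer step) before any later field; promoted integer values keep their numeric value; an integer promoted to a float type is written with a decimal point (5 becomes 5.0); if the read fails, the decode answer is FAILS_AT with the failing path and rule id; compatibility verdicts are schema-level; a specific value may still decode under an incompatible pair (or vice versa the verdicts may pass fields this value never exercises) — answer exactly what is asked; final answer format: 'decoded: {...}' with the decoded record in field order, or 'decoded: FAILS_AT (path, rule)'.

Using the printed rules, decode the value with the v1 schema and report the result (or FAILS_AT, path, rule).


each type pair in Invoice: writer, then reader
decoding the Invoice value with the v1 reader:
  codes := null (missing; optional => null)
  locale := "kappa" (from writer notes)
  attempts := 5 (int32 -> int64)
  enabled := null (missing; optional => null)
  nickname := "gamma"
  city := "alpha"
  active := false (missing; default applied)
  => decoded: {"codes": null, "locale": "kappa", "attempts": 5, "enabled": null, "nickname": "gamma", "city": "alpha", "active": false}
the rest of the Invoice diff is inert for this question:
  renamed field codes to scores in record Invoice -> fires no rule on Invoice under this dialect and leaves the result unchanged
  renamed field locale to notes in record Invoice (alias locale declared on the renamed field) -> fires no rule on Invoice under this dialect and leaves the result unchanged
  removed field active from record Invoice -> schema-level compatibility only; this Invoice value's decode is unchanged
  field attempts in record Invoice: type int64 changed to int32 -> schema-level compatibility only; this Invoice value's decode is unchanged

decoded: {"codes": null, "locale": "kappa", "attempts": 5, "enabled": null, "nickname": "gamma", "city": "alpha", "active": false}
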